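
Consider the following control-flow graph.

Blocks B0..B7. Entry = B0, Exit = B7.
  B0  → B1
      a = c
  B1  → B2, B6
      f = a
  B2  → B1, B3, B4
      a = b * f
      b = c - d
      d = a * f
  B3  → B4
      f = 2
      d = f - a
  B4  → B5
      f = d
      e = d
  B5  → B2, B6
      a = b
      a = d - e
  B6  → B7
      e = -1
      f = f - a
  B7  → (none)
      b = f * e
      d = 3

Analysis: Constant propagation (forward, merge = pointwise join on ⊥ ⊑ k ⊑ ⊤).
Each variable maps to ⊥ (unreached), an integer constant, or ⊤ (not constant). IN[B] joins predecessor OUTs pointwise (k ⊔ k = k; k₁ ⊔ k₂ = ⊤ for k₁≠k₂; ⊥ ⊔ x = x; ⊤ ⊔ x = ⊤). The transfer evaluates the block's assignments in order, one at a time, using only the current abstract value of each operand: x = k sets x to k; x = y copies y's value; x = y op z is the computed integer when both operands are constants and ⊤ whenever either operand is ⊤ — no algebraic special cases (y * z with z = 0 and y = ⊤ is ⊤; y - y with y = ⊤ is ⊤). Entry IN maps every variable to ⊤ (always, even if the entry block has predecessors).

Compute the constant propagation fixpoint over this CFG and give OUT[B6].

Converged values:
  B0:  IN=(all ⊤)  OUT=(all ⊤)
  B1:  IN=(all ⊤)  OUT=(all ⊤)
  B2:  IN=(all ⊤)  OUT=(all ⊤)
  B3:  IN=(all ⊤)  OUT={f:2; rest ⊤}
  B4:  IN=(all ⊤)  OUT=(all ⊤)
  B5:  IN=(all ⊤)  OUT=(all ⊤)
  B6:  IN=(all ⊤)  OUT={e:-1; rest ⊤}
  B7:  IN={e:-1; rest ⊤}  OUT={d:3, e:-1; rest ⊤}

Merge at B6: IN[B6] = OUT[B1] ⊔ OUT[B5] = {a: ⊤, b: ⊤, c: ⊤, d: ⊤, e: ⊤, f: ⊤}
Applying B6's transfer function to that IN value gives OUT[B6] (row B6 above).

Answer: {a: ⊤, b: ⊤, c: ⊤, d: ⊤, e: -1, f: ⊤}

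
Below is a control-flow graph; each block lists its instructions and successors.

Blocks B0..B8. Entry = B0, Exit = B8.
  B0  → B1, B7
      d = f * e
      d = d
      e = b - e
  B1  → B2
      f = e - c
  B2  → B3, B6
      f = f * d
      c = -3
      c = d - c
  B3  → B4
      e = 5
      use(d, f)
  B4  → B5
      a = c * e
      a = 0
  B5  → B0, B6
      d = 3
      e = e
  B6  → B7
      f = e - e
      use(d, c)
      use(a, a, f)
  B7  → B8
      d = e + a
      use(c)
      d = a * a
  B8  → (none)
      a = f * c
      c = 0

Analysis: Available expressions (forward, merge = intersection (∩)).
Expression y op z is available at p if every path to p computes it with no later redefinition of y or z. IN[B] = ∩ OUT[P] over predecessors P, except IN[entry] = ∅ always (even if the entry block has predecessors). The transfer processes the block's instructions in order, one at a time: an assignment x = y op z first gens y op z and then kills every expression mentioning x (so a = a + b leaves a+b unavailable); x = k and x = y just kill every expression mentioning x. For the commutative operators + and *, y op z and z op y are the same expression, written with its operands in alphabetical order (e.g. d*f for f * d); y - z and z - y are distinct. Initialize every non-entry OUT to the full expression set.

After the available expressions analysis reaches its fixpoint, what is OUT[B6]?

Converged values:
  B0:  IN={}  OUT={}
  B1:  IN={}  OUT={e-c}
  B2:  IN={e-c}  OUT={}
  B3:  IN={}  OUT={}
  B4:  IN={}  OUT={c*e}
  B5:  IN={c*e}  OUT={}
  B6:  IN={}  OUT={e-e}
  B7:  IN={}  OUT={a*a, a+e}
  B8:  IN={a*a, a+e}  OUT={}

Merge at B6: IN[B6] = OUT[B2] ∩ OUT[B5] = {}
Applying B6's transfer function to that IN value gives OUT[B6] (row B6 above).

Answer: {e-e}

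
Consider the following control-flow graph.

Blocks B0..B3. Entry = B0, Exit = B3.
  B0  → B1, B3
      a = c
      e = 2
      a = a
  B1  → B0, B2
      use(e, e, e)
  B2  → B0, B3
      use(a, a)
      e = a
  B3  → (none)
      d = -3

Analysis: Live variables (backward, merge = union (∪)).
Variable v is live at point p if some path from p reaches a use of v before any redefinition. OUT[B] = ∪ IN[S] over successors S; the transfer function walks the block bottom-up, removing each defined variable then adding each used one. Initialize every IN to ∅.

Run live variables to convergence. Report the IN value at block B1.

Fixpoint table:
  B0:   IN={c}   OUT={a, c, e}
  B1:   IN={a, c, e}   OUT={a, c}
  B2:   IN={a, c}   OUT={c}
  B3:   IN={}   OUT={}

Merge at B1: OUT[B1] = IN[B0] ⊔ IN[B2] = {a, c}
Applying B1's transfer function to that OUT value gives IN[B1] (row B1 above).

Answer: {a, c, e}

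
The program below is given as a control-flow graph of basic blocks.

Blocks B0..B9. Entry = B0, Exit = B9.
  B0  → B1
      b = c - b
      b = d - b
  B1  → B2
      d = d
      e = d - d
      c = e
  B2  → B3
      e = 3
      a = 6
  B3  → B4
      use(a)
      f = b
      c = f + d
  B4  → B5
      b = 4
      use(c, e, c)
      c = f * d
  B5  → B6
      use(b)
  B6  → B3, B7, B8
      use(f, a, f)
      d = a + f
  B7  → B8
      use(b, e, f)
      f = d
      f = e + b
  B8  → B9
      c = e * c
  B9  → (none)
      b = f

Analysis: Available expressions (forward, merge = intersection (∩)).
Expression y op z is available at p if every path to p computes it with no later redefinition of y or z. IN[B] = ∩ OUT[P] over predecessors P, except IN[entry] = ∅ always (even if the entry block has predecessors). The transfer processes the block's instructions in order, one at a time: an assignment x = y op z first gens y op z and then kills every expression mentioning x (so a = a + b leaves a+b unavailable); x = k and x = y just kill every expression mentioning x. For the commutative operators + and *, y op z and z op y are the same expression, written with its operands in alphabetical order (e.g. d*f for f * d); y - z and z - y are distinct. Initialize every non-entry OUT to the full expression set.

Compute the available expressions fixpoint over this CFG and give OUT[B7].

Converged values:
  B0: | IN={} | OUT={}
  B1: | IN={} | OUT={d-d}
  B2: | IN={d-d} | OUT={d-d}
  B3: | IN={} | OUT={d+f}
  B4: | IN={d+f} | OUT={d*f, d+f}
  B5: | IN={d*f, d+f} | OUT={d*f, d+f}
  B6: | IN={d*f, d+f} | OUT={a+f}
  B7: | IN={a+f} | OUT={b+e}
  B8: | IN={} | OUT={}
  B9: | IN={} | OUT={}

Merge at B7: IN[B7] = OUT[B6] = {a+f}
Applying B7's transfer function to that IN value gives OUT[B7] (row B7 above).

Answer: {b+e}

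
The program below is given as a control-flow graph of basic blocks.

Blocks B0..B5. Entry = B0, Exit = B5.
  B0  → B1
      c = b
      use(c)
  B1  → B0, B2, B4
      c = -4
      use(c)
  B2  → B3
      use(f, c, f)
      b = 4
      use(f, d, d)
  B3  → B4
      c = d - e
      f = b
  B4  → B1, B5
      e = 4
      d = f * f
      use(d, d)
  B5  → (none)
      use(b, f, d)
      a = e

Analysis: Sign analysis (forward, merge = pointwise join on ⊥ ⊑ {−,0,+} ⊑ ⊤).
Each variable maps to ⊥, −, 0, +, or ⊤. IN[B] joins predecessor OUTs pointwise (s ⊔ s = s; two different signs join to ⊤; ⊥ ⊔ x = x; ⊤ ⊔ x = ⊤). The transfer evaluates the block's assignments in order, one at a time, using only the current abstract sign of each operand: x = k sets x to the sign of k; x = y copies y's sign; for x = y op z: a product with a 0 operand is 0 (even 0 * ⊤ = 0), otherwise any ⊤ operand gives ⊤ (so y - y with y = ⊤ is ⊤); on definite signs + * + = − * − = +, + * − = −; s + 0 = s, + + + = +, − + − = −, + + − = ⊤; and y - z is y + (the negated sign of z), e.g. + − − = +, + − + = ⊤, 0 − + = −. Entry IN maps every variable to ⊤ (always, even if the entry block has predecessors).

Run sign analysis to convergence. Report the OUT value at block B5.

Per-block solution:
  B0:   IN=(all ⊤)   OUT=(all ⊤)
  B1:   IN=(all ⊤)   OUT={c:-; rest ⊤}
  B2:   IN={c:-; rest ⊤}   OUT={b:+, c:-; rest ⊤}
  B3:   IN={b:+, c:-; rest ⊤}   OUT={b:+, f:+; rest ⊤}
  B4:   IN=(all ⊤)   OUT={e:+; rest ⊤}
  B5:   IN={e:+; rest ⊤}   OUT={a:+, e:+; rest ⊤}

Merge at B5: IN[B5] = OUT[B4] = {a: ⊤, b: ⊤, c: ⊤, d: ⊤, e: +, f: ⊤}
Applying B5's transfer function to that IN value gives OUT[B5] (row B5 above).

Answer: {a: +, b: ⊤, c: ⊤, d: ⊤, e: +, f: ⊤}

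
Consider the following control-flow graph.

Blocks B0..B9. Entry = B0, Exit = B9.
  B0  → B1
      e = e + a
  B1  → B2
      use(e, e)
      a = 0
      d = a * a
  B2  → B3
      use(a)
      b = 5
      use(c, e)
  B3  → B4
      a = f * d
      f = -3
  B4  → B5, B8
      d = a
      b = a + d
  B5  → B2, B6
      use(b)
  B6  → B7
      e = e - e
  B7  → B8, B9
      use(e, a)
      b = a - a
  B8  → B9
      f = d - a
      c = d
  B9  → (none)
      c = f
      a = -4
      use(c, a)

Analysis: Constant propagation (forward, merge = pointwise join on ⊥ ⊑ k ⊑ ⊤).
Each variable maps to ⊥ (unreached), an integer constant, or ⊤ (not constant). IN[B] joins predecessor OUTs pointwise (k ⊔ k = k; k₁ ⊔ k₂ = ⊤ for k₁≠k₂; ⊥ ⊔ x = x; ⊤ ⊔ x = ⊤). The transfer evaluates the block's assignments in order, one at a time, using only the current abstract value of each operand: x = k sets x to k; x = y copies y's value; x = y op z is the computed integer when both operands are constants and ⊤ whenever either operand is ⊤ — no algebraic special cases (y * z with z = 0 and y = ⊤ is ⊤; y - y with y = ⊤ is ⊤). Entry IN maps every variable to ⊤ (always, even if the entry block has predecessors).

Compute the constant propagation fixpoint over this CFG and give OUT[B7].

Per-block solution:
  B0:   IN=(all ⊤)   OUT=(all ⊤)
  B1:   IN=(all ⊤)   OUT={a:0, d:0; rest ⊤}
  B2:   IN=(all ⊤)   OUT={b:5; rest ⊤}
  B3:   IN={b:5; rest ⊤}   OUT={b:5, f:-3; rest ⊤}
  B4:   IN={b:5, f:-3; rest ⊤}   OUT={f:-3; rest ⊤}
  B5:   IN={f:-3; rest ⊤}   OUT={f:-3; rest ⊤}
  B6:   IN={f:-3; rest ⊤}   OUT={f:-3; rest ⊤}
  B7:   IN={f:-3; rest ⊤}   OUT={f:-3; rest ⊤}
  B8:   IN={f:-3; rest ⊤}   OUT=(all ⊤)
  B9:   IN=(all ⊤)   OUT={a:-4; rest ⊤}

Merge at B7: IN[B7] = OUT[B6] = {a: ⊤, b: ⊤, c: ⊤, d: ⊤, e: ⊤, f: -3}
Applying B7's transfer function to that IN value gives OUT[B7] (row B7 above).

Answer: {a: ⊤, b: ⊤, c: ⊤, d: ⊤, e: ⊤, f: -3}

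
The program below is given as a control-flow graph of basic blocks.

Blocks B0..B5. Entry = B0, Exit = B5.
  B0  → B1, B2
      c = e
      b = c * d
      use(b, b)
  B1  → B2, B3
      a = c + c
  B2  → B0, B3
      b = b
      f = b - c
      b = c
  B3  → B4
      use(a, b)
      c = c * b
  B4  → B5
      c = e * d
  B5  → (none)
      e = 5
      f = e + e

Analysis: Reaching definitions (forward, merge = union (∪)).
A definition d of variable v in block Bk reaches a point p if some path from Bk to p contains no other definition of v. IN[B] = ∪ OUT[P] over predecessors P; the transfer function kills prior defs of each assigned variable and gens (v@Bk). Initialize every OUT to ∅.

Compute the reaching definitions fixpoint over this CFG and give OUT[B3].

Answer: {a@B1, b@B0, b@B2, c@B3, f@B2}

Working:
Fixpoint table:
  B0: | IN={a@B1, b@B2, c@B0, f@B2} | OUT={a@B1, b@B0, c@B0, f@B2}
  B1: | IN={a@B1, b@B0, c@B0, f@B2} | OUT={a@B1, b@B0, c@B0, f@B2}
  B2: | IN={a@B1, b@B0, c@B0, f@B2} | OUT={a@B1, b@B2, c@B0, f@B2}
  B3: | IN={a@B1, b@B0, b@B2, c@B0, f@B2} | OUT={a@B1, b@B0, b@B2, c@B3, f@B2}
  B4: | IN={a@B1, b@B0, b@B2, c@B3, f@B2} | OUT={a@B1, b@B0, b@B2, c@B4, f@B2}
  B5: | IN={a@B1, b@B0, b@B2, c@B4, f@B2} | OUT={a@B1, b@B0, b@B2, c@B4, e@B5, f@B5}

Merge at B3: IN[B3] = OUT[B1] ⊔ OUT[B2] = {a@B1, b@B0, b@B2, c@B0, f@B2}
Applying B3's transfer function to that IN value gives OUT[B3] (row B3 above).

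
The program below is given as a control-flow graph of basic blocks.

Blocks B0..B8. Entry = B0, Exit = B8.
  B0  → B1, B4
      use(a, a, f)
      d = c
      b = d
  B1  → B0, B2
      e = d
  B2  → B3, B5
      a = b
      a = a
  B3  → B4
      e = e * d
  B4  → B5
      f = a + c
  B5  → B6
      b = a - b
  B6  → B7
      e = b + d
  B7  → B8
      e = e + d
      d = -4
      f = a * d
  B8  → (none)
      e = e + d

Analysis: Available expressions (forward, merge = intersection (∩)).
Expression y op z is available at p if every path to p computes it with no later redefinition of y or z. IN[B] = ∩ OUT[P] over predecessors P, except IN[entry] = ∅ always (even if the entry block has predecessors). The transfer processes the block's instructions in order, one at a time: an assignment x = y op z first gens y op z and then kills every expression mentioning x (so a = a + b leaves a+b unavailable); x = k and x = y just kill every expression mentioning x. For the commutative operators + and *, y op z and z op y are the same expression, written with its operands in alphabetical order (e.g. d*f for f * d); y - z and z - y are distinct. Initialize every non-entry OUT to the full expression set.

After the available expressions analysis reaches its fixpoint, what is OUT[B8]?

Fixpoint table:
  B0:  IN={}  OUT={}
  B1:  IN={}  OUT={}
  B2:  IN={}  OUT={}
  B3:  IN={}  OUT={}
  B4:  IN={}  OUT={a+c}
  B5:  IN={}  OUT={}
  B6:  IN={}  OUT={b+d}
  B7:  IN={b+d}  OUT={a*d}
  B8:  IN={a*d}  OUT={a*d}

Merge at B8: IN[B8] = OUT[B7] = {a*d}
Applying B8's transfer function to that IN value gives OUT[B8] (row B8 above).

Answer: {a*d}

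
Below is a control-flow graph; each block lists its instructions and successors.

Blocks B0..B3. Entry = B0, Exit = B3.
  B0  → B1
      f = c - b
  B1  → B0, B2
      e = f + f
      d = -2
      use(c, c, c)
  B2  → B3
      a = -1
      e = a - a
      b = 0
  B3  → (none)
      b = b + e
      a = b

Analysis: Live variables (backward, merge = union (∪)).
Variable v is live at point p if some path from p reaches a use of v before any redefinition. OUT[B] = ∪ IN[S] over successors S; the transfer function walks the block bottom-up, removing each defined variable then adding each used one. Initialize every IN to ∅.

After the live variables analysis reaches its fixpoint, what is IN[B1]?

Answer: {b, c, f}

Derivation:
Fixpoint table:
  B0:   IN={b, c}   OUT={b, c, f}
  B1:   IN={b, c, f}   OUT={b, c}
  B2:   IN={}   OUT={b, e}
  B3:   IN={b, e}   OUT={}

Merge at B1: OUT[B1] = IN[B0] ⊔ IN[B2] = {b, c}
Applying B1's transfer function to that OUT value gives IN[B1] (row B1 above).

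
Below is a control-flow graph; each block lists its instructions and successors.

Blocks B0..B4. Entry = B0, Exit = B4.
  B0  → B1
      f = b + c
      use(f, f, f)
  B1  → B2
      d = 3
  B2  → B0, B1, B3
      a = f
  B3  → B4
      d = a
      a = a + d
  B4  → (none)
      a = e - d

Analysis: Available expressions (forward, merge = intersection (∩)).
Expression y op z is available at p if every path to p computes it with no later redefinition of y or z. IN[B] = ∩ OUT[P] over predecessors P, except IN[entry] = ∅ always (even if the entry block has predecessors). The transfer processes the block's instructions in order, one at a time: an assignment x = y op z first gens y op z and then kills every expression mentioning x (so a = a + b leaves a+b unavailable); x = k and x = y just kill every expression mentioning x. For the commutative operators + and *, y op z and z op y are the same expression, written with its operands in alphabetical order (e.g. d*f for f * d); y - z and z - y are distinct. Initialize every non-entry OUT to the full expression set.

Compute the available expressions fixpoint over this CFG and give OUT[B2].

Fixpoint table:
  B0:   IN={}   OUT={b+c}
  B1:   IN={b+c}   OUT={b+c}
  B2:   IN={b+c}   OUT={b+c}
  B3:   IN={b+c}   OUT={b+c}
  B4:   IN={b+c}   OUT={b+c, e-d}

Merge at B2: IN[B2] = OUT[B1] = {b+c}
Applying B2's transfer function to that IN value gives OUT[B2] (row B2 above).

Answer: {b+c}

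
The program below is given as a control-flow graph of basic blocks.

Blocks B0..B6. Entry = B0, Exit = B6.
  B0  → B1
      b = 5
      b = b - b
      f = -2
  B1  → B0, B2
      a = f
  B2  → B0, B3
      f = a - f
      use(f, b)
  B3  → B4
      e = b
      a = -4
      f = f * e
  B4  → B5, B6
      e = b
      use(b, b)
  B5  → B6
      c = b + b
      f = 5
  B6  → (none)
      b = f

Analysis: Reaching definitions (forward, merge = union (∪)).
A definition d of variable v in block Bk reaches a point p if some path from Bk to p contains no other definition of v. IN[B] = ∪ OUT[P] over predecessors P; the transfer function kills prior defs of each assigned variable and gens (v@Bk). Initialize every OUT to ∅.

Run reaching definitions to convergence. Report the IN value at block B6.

Answer: {a@B3, b@B0, c@B5, e@B4, f@B3, f@B5}

Trace:
Per-block solution:
  B0:   IN={a@B1, b@B0, f@B0, f@B2}   OUT={a@B1, b@B0, f@B0}
  B1:   IN={a@B1, b@B0, f@B0}   OUT={a@B1, b@B0, f@B0}
  B2:   IN={a@B1, b@B0, f@B0}   OUT={a@B1, b@B0, f@B2}
  B3:   IN={a@B1, b@B0, f@B2}   OUT={a@B3, b@B0, e@B3, f@B3}
  B4:   IN={a@B3, b@B0, e@B3, f@B3}   OUT={a@B3, b@B0, e@B4, f@B3}
  B5:   IN={a@B3, b@B0, e@B4, f@B3}   OUT={a@B3, b@B0, c@B5, e@B4, f@B5}
  B6:   IN={a@B3, b@B0, c@B5, e@B4, f@B3, f@B5}   OUT={a@B3, b@B6, c@B5, e@B4, f@B3, f@B5}

Merge at B6: IN[B6] = OUT[B4] ⊔ OUT[B5] = {a@B3, b@B0, c@B5, e@B4, f@B3, f@B5}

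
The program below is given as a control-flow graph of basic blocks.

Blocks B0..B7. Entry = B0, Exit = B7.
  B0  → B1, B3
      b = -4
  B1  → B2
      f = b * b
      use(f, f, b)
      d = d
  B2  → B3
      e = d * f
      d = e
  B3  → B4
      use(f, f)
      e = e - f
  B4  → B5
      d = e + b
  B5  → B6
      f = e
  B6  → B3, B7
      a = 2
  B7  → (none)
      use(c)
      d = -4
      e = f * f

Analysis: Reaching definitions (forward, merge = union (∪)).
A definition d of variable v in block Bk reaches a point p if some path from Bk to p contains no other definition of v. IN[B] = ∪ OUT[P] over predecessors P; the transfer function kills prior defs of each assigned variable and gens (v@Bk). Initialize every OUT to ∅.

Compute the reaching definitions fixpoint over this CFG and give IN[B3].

Answer: {a@B6, b@B0, d@B2, d@B4, e@B2, e@B3, f@B1, f@B5}

Working:
Per-block solution:
  B0:   IN={}   OUT={b@B0}
  B1:   IN={b@B0}   OUT={b@B0, d@B1, f@B1}
  B2:   IN={b@B0, d@B1, f@B1}   OUT={b@B0, d@B2, e@B2, f@B1}
  B3:   IN={a@B6, b@B0, d@B2, d@B4, e@B2, e@B3, f@B1, f@B5}   OUT={a@B6, b@B0, d@B2, d@B4, e@B3, f@B1, f@B5}
  B4:   IN={a@B6, b@B0, d@B2, d@B4, e@B3, f@B1, f@B5}   OUT={a@B6, b@B0, d@B4, e@B3, f@B1, f@B5}
  B5:   IN={a@B6, b@B0, d@B4, e@B3, f@B1, f@B5}   OUT={a@B6, b@B0, d@B4, e@B3, f@B5}
  B6:   IN={a@B6, b@B0, d@B4, e@B3, f@B5}   OUT={a@B6, b@B0, d@B4, e@B3, f@B5}
  B7:   IN={a@B6, b@B0, d@B4, e@B3, f@B5}   OUT={a@B6, b@B0, d@B7, e@B7, f@B5}

Merge at B3: IN[B3] = OUT[B0] ⊔ OUT[B2] ⊔ OUT[B6] = {a@B6, b@B0, d@B2, d@B4, e@B2, e@B3, f@B1, f@B5}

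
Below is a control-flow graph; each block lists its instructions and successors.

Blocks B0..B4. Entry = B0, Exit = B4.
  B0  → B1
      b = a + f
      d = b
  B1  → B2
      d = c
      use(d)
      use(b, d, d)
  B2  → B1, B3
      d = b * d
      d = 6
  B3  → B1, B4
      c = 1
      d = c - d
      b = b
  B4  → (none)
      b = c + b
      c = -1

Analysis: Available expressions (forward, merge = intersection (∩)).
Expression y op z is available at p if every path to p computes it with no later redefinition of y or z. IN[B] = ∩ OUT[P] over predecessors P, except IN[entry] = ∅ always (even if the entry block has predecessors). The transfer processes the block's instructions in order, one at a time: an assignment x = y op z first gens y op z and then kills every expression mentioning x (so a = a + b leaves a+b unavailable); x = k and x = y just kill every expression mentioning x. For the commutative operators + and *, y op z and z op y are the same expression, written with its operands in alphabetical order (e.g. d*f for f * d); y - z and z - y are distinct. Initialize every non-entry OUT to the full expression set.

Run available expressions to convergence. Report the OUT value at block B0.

Answer: {a+f}

Derivation:
Fixpoint table:
  B0:  IN={}  OUT={a+f}
  B1:  IN={a+f}  OUT={a+f}
  B2:  IN={a+f}  OUT={a+f}
  B3:  IN={a+f}  OUT={a+f}
  B4:  IN={a+f}  OUT={a+f}

B0 is the boundary node: IN[B0] = {}
Applying B0's transfer function to that IN value gives OUT[B0] (row B0 above).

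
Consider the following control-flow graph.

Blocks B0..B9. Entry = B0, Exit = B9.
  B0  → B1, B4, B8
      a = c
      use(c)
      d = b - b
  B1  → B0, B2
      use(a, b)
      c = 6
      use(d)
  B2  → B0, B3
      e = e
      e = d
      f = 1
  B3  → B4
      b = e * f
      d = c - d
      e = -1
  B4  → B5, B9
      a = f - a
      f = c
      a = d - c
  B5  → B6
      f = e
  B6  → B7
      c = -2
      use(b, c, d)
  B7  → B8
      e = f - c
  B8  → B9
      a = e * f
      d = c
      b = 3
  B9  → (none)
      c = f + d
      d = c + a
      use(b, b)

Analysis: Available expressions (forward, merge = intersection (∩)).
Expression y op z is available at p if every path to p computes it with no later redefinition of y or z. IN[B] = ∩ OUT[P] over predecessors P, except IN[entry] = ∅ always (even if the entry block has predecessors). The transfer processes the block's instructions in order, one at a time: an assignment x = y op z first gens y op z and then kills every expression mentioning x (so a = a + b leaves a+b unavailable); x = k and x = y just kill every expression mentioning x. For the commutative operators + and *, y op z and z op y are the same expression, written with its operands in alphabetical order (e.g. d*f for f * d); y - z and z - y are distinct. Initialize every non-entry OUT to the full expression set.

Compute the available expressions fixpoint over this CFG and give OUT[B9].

Answer: {a+c}

Derivation:
Converged values:
  B0:  IN={}  OUT={b-b}
  B1:  IN={b-b}  OUT={b-b}
  B2:  IN={b-b}  OUT={b-b}
  B3:  IN={b-b}  OUT={}
  B4:  IN={}  OUT={d-c}
  B5:  IN={d-c}  OUT={d-c}
  B6:  IN={d-c}  OUT={}
  B7:  IN={}  OUT={f-c}
  B8:  IN={}  OUT={e*f}
  B9:  IN={}  OUT={a+c}

Merge at B9: IN[B9] = OUT[B4] ∩ OUT[B8] = {}
Applying B9's transfer function to that IN value gives OUT[B9] (row B9 above).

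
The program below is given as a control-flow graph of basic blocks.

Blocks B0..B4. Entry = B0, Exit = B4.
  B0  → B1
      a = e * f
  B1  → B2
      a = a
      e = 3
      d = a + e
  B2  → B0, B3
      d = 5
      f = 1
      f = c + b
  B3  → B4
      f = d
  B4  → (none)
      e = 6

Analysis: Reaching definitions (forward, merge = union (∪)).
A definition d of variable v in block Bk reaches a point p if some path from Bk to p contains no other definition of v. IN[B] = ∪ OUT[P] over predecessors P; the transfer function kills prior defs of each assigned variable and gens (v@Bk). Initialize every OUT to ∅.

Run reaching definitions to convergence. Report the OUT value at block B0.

Converged values:
  B0:  IN={a@B1, d@B2, e@B1, f@B2}  OUT={a@B0, d@B2, e@B1, f@B2}
  B1:  IN={a@B0, d@B2, e@B1, f@B2}  OUT={a@B1, d@B1, e@B1, f@B2}
  B2:  IN={a@B1, d@B1, e@B1, f@B2}  OUT={a@B1, d@B2, e@B1, f@B2}
  B3:  IN={a@B1, d@B2, e@B1, f@B2}  OUT={a@B1, d@B2, e@B1, f@B3}
  B4:  IN={a@B1, d@B2, e@B1, f@B3}  OUT={a@B1, d@B2, e@B4, f@B3}

Merge at B0 (entry node, so the boundary value {} is joined with the incoming edge(s)): IN[B0] = {} ⊔ OUT[B2] = {a@B1, d@B2, e@B1, f@B2}
Applying B0's transfer function to that IN value gives OUT[B0] (row B0 above).

Answer: {a@B0, d@B2, e@B1, f@B2}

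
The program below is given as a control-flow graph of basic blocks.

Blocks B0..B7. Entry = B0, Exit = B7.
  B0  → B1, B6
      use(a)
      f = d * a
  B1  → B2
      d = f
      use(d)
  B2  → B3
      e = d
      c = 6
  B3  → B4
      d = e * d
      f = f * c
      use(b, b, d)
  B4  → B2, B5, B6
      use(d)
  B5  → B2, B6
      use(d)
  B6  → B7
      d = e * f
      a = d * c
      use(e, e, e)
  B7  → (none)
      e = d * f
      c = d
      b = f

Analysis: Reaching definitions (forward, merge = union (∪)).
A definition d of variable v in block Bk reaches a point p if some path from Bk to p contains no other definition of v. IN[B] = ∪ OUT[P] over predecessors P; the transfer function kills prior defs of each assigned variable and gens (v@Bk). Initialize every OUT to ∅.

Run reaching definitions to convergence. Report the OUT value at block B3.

Answer: {c@B2, d@B3, e@B2, f@B3}

Trace:
Per-block solution:
  B0:  IN={}  OUT={f@B0}
  B1:  IN={f@B0}  OUT={d@B1, f@B0}
  B2:  IN={c@B2, d@B1, d@B3, e@B2, f@B0, f@B3}  OUT={c@B2, d@B1, d@B3, e@B2, f@B0, f@B3}
  B3:  IN={c@B2, d@B1, d@B3, e@B2, f@B0, f@B3}  OUT={c@B2, d@B3, e@B2, f@B3}
  B4:  IN={c@B2, d@B3, e@B2, f@B3}  OUT={c@B2, d@B3, e@B2, f@B3}
  B5:  IN={c@B2, d@B3, e@B2, f@B3}  OUT={c@B2, d@B3, e@B2, f@B3}
  B6:  IN={c@B2, d@B3, e@B2, f@B0, f@B3}  OUT={a@B6, c@B2, d@B6, e@B2, f@B0, f@B3}
  B7:  IN={a@B6, c@B2, d@B6, e@B2, f@B0, f@B3}  OUT={a@B6, b@B7, c@B7, d@B6, e@B7, f@B0, f@B3}

Merge at B3: IN[B3] = OUT[B2] = {c@B2, d@B1, d@B3, e@B2, f@B0, f@B3}
Applying B3's transfer function to that IN value gives OUT[B3] (row B3 above).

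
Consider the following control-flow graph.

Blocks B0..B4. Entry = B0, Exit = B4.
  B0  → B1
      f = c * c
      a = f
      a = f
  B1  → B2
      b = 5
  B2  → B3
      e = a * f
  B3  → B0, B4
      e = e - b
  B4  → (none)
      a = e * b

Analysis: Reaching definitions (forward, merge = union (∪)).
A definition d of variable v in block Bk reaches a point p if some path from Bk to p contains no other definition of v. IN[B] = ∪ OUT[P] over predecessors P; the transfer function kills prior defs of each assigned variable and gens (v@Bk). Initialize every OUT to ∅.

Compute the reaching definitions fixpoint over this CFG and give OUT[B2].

Per-block solution:
  B0: | IN={a@B0, b@B1, e@B3, f@B0} | OUT={a@B0, b@B1, e@B3, f@B0}
  B1: | IN={a@B0, b@B1, e@B3, f@B0} | OUT={a@B0, b@B1, e@B3, f@B0}
  B2: | IN={a@B0, b@B1, e@B3, f@B0} | OUT={a@B0, b@B1, e@B2, f@B0}
  B3: | IN={a@B0, b@B1, e@B2, f@B0} | OUT={a@B0, b@B1, e@B3, f@B0}
  B4: | IN={a@B0, b@B1, e@B3, f@B0} | OUT={a@B4, b@B1, e@B3, f@B0}

Merge at B2: IN[B2] = OUT[B1] = {a@B0, b@B1, e@B3, f@B0}
Applying B2's transfer function to that IN value gives OUT[B2] (row B2 above).

Answer: {a@B0, b@B1, e@B2, f@B0}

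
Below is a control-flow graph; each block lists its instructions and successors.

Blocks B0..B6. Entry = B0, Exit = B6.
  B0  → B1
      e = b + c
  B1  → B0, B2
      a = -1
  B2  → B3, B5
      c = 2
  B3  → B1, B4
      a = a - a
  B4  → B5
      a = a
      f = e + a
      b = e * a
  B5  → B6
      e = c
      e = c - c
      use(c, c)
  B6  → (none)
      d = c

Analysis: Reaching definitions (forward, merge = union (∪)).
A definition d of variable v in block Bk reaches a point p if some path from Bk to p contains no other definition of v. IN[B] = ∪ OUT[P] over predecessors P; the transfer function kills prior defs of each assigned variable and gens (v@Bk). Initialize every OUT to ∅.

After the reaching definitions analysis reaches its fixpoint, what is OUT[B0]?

Fixpoint table:
  B0:   IN={a@B1, c@B2, e@B0}   OUT={a@B1, c@B2, e@B0}
  B1:   IN={a@B1, a@B3, c@B2, e@B0}   OUT={a@B1, c@B2, e@B0}
  B2:   IN={a@B1, c@B2, e@B0}   OUT={a@B1, c@B2, e@B0}
  B3:   IN={a@B1, c@B2, e@B0}   OUT={a@B3, c@B2, e@B0}
  B4:   IN={a@B3, c@B2, e@B0}   OUT={a@B4, b@B4, c@B2, e@B0, f@B4}
  B5:   IN={a@B1, a@B4, b@B4, c@B2, e@B0, f@B4}   OUT={a@B1, a@B4, b@B4, c@B2, e@B5, f@B4}
  B6:   IN={a@B1, a@B4, b@B4, c@B2, e@B5, f@B4}   OUT={a@B1, a@B4, b@B4, c@B2, d@B6, e@B5, f@B4}

Merge at B0 (entry node, so the boundary value {} is joined with the incoming edge(s)): IN[B0] = {} ⊔ OUT[B1] = {a@B1, c@B2, e@B0}
Applying B0's transfer function to that IN value gives OUT[B0] (row B0 above).

Answer: {a@B1, c@B2, e@B0}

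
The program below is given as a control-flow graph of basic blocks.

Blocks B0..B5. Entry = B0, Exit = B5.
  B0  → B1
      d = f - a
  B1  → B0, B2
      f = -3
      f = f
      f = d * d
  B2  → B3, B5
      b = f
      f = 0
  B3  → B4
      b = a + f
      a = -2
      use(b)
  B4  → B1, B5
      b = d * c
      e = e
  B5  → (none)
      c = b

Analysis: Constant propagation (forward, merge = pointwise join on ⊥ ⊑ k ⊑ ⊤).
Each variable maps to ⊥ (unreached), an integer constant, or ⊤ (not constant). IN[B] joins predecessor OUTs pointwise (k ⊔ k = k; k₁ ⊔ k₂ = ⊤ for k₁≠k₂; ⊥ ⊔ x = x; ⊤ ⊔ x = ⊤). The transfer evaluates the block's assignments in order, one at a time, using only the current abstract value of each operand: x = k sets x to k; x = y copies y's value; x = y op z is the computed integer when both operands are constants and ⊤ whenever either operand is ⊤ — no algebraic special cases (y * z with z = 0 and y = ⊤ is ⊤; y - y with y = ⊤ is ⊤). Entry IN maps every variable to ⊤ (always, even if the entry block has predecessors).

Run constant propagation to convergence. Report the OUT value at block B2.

Fixpoint table:
  B0:   IN=(all ⊤)   OUT=(all ⊤)
  B1:   IN=(all ⊤)   OUT=(all ⊤)
  B2:   IN=(all ⊤)   OUT={f:0; rest ⊤}
  B3:   IN={f:0; rest ⊤}   OUT={a:-2, f:0; rest ⊤}
  B4:   IN={a:-2, f:0; rest ⊤}   OUT={a:-2, f:0; rest ⊤}
  B5:   IN={f:0; rest ⊤}   OUT={f:0; rest ⊤}

Merge at B2: IN[B2] = OUT[B1] = {a: ⊤, b: ⊤, c: ⊤, d: ⊤, e: ⊤, f: ⊤}
Applying B2's transfer function to that IN value gives OUT[B2] (row B2 above).

Answer: {a: ⊤, b: ⊤, c: ⊤, d: ⊤, e: ⊤, f: 0}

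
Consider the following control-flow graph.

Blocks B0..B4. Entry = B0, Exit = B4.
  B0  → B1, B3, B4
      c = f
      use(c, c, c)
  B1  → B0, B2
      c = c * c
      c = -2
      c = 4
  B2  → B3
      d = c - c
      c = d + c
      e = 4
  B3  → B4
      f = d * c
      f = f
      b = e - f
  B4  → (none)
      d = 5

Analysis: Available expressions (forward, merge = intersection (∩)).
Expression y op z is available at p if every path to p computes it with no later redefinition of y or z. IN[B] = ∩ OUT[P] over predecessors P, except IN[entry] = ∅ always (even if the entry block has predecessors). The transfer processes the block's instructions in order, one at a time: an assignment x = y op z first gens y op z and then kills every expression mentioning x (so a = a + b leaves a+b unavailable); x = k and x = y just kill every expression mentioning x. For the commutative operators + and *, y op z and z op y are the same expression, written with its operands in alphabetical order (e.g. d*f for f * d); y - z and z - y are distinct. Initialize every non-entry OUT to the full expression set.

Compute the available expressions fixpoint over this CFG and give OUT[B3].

Answer: {c*d, e-f}

Derivation:
Fixpoint table:
  B0: | IN={} | OUT={}
  B1: | IN={} | OUT={}
  B2: | IN={} | OUT={}
  B3: | IN={} | OUT={c*d, e-f}
  B4: | IN={} | OUT={}

Merge at B3: IN[B3] = OUT[B0] ∩ OUT[B2] = {}
Applying B3's transfer function to that IN value gives OUT[B3] (row B3 above).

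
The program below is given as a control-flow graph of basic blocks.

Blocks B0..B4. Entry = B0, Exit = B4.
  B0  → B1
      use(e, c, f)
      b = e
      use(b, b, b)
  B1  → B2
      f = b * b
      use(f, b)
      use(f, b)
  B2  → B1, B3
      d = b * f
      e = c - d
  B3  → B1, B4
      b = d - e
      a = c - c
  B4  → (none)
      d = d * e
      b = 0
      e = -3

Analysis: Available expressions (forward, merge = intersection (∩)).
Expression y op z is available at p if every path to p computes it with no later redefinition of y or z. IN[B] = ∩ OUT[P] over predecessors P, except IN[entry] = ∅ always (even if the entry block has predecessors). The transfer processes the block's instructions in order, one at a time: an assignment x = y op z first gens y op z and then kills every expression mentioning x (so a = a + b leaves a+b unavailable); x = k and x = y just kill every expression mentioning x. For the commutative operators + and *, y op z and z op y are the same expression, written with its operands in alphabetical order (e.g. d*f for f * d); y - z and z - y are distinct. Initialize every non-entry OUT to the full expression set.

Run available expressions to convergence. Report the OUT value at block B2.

Answer: {b*b, b*f, c-d}

Derivation:
Fixpoint table:
  B0:  IN={}  OUT={}
  B1:  IN={}  OUT={b*b}
  B2:  IN={b*b}  OUT={b*b, b*f, c-d}
  B3:  IN={b*b, b*f, c-d}  OUT={c-c, c-d, d-e}
  B4:  IN={c-c, c-d, d-e}  OUT={c-c}

Merge at B2: IN[B2] = OUT[B1] = {b*b}
Applying B2's transfer function to that IN value gives OUT[B2] (row B2 above).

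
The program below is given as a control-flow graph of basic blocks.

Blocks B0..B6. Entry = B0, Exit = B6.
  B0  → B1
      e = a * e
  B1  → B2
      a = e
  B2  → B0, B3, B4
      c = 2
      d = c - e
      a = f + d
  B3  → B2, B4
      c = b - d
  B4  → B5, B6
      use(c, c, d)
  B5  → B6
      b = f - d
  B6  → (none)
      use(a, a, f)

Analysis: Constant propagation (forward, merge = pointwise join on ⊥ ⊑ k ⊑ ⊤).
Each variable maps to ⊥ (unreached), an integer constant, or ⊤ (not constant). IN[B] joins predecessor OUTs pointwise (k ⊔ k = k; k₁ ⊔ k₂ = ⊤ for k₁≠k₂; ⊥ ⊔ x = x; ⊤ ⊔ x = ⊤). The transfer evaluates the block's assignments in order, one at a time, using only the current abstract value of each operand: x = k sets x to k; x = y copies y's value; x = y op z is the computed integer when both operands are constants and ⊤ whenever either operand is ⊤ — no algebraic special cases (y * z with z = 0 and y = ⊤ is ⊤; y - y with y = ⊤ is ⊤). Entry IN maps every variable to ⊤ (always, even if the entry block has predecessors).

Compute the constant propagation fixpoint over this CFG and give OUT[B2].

Answer: {a: ⊤, b: ⊤, c: 2, d: ⊤, e: ⊤, f: ⊤}

Derivation:
Per-block solution:
  B0:  IN=(all ⊤)  OUT=(all ⊤)
  B1:  IN=(all ⊤)  OUT=(all ⊤)
  B2:  IN=(all ⊤)  OUT={c:2; rest ⊤}
  B3:  IN={c:2; rest ⊤}  OUT=(all ⊤)
  B4:  IN=(all ⊤)  OUT=(all ⊤)
  B5:  IN=(all ⊤)  OUT=(all ⊤)
  B6:  IN=(all ⊤)  OUT=(all ⊤)

Merge at B2: IN[B2] = OUT[B1] ⊔ OUT[B3] = {a: ⊤, b: ⊤, c: ⊤, d: ⊤, e: ⊤, f: ⊤}
Applying B2's transfer function to that IN value gives OUT[B2] (row B2 above).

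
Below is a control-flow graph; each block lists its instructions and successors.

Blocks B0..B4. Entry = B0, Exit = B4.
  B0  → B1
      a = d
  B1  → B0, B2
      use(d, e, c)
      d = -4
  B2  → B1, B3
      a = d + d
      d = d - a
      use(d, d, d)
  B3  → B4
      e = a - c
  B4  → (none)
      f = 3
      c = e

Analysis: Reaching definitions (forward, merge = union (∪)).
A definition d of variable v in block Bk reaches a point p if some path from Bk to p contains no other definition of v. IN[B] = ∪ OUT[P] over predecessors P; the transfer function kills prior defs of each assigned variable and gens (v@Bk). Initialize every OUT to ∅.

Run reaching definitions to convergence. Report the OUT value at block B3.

Answer: {a@B2, d@B2, e@B3}

Derivation:
Per-block solution:
  B0:  IN={a@B0, a@B2, d@B1}  OUT={a@B0, d@B1}
  B1:  IN={a@B0, a@B2, d@B1, d@B2}  OUT={a@B0, a@B2, d@B1}
  B2:  IN={a@B0, a@B2, d@B1}  OUT={a@B2, d@B2}
  B3:  IN={a@B2, d@B2}  OUT={a@B2, d@B2, e@B3}
  B4:  IN={a@B2, d@B2, e@B3}  OUT={a@B2, c@B4, d@B2, e@B3, f@B4}

Merge at B3: IN[B3] = OUT[B2] = {a@B2, d@B2}
Applying B3's transfer function to that IN value gives OUT[B3] (row B3 above).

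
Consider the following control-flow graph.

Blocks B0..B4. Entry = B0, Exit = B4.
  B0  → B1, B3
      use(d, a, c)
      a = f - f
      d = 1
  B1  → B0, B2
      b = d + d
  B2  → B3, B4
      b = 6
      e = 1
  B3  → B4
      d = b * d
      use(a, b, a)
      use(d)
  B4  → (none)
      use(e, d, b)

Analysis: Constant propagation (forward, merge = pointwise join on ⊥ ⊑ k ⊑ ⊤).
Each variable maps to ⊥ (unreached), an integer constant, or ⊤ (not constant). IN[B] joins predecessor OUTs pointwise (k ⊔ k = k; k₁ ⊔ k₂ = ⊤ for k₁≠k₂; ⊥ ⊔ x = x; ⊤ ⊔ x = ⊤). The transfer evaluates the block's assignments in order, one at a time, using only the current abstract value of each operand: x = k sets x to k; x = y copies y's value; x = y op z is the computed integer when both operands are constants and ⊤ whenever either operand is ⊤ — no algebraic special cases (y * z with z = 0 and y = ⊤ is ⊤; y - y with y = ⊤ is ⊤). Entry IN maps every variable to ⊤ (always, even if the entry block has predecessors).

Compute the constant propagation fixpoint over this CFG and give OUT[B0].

Fixpoint table:
  B0:   IN=(all ⊤)   OUT={d:1; rest ⊤}
  B1:   IN={d:1; rest ⊤}   OUT={b:2, d:1; rest ⊤}
  B2:   IN={b:2, d:1; rest ⊤}   OUT={b:6, d:1, e:1; rest ⊤}
  B3:   IN={d:1; rest ⊤}   OUT=(all ⊤)
  B4:   IN=(all ⊤)   OUT=(all ⊤)

Merge at B0 (entry node, so the boundary value (all ⊤) is joined with the incoming edge(s)): IN[B0] = (all ⊤) ⊔ OUT[B1] = {a: ⊤, b: ⊤, c: ⊤, d: ⊤, e: ⊤, f: ⊤}
Applying B0's transfer function to that IN value gives OUT[B0] (row B0 above).

Answer: {a: ⊤, b: ⊤, c: ⊤, d: 1, e: ⊤, f: ⊤}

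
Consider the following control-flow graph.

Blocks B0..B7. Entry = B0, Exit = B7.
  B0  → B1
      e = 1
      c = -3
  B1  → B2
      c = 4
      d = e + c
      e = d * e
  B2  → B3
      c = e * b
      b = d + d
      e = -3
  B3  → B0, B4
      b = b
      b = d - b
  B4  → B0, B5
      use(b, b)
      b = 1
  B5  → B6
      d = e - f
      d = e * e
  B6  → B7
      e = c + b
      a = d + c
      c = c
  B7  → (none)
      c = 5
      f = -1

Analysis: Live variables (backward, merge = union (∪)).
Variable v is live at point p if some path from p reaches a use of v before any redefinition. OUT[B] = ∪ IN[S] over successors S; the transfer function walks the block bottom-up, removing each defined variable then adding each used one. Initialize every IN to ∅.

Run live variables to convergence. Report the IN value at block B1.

Per-block solution:
  B0: | IN={b, f} | OUT={b, e, f}
  B1: | IN={b, e, f} | OUT={b, d, e, f}
  B2: | IN={b, d, e, f} | OUT={b, c, d, e, f}
  B3: | IN={b, c, d, e, f} | OUT={b, c, e, f}
  B4: | IN={b, c, e, f} | OUT={b, c, e, f}
  B5: | IN={b, c, e, f} | OUT={b, c, d}
  B6: | IN={b, c, d} | OUT={}
  B7: | IN={} | OUT={}

Merge at B1: OUT[B1] = IN[B2] = {b, d, e, f}
Applying B1's transfer function to that OUT value gives IN[B1] (row B1 above).

Answer: {b, e, f}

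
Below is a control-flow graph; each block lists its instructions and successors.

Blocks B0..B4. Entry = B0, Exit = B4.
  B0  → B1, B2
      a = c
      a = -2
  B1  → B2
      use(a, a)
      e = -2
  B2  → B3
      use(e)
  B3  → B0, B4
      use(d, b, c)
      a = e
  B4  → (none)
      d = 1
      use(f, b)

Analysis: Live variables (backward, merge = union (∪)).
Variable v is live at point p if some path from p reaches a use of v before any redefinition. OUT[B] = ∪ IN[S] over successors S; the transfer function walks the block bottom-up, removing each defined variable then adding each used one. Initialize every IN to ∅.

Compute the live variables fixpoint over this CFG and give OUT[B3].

Answer: {b, c, d, e, f}

Working:
Per-block solution:
  B0:   IN={b, c, d, e, f}   OUT={a, b, c, d, e, f}
  B1:   IN={a, b, c, d, f}   OUT={b, c, d, e, f}
  B2:   IN={b, c, d, e, f}   OUT={b, c, d, e, f}
  B3:   IN={b, c, d, e, f}   OUT={b, c, d, e, f}
  B4:   IN={b, f}   OUT={}

Merge at B3: OUT[B3] = IN[B0] ⊔ IN[B4] = {b, c, d, e, f}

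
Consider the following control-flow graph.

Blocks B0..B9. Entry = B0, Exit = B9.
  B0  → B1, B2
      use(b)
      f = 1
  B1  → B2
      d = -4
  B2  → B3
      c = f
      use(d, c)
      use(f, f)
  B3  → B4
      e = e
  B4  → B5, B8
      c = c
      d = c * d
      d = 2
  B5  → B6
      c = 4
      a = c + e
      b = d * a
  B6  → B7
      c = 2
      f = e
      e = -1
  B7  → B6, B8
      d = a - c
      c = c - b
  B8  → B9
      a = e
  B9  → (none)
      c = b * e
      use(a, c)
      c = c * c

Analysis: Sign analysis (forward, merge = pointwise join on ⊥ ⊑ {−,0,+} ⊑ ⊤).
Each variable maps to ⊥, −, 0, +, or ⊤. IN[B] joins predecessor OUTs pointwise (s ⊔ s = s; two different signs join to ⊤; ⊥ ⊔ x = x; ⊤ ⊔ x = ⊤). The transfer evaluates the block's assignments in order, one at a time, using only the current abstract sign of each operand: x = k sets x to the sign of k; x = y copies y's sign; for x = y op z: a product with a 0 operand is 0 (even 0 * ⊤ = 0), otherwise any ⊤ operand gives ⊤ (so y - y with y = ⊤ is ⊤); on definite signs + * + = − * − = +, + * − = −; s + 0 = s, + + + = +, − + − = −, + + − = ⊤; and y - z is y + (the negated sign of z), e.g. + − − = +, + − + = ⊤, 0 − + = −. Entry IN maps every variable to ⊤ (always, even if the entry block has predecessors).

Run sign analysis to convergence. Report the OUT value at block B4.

Converged values:
  B0: | IN=(all ⊤) | OUT={f:+; rest ⊤}
  B1: | IN={f:+; rest ⊤} | OUT={d:-, f:+; rest ⊤}
  B2: | IN={f:+; rest ⊤} | OUT={c:+, f:+; rest ⊤}
  B3: | IN={c:+, f:+; rest ⊤} | OUT={c:+, f:+; rest ⊤}
  B4: | IN={c:+, f:+; rest ⊤} | OUT={c:+, d:+, f:+; rest ⊤}
  B5: | IN={c:+, d:+, f:+; rest ⊤} | OUT={c:+, d:+, f:+; rest ⊤}
  B6: | IN=(all ⊤) | OUT={c:+, e:-; rest ⊤}
  B7: | IN={c:+, e:-; rest ⊤} | OUT={e:-; rest ⊤}
  B8: | IN=(all ⊤) | OUT=(all ⊤)
  B9: | IN=(all ⊤) | OUT=(all ⊤)

Merge at B4: IN[B4] = OUT[B3] = {a: ⊤, b: ⊤, c: +, d: ⊤, e: ⊤, f: +}
Applying B4's transfer function to that IN value gives OUT[B4] (row B4 above).

Answer: {a: ⊤, b: ⊤, c: +, d: +, e: ⊤, f: +}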